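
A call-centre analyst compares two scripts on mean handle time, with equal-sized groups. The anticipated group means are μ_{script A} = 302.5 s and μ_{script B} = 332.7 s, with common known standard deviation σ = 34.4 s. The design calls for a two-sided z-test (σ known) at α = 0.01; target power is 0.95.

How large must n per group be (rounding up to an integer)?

Standardized effect: d = |μ_{script A} − μ_{script B}| / σ = |302.5 − 332.7| / 34.4 = 0.8779
Set Φ(δ − 2.576) = 0.95; then δ − 2.576 = Φ⁻¹(0.95) = 1.645, giving δ = 4.221.
(For δ > 0 the lower-tail rejection region contributes negligibly to power, so the one-term inversion is standard.)
δ = d·√(n/2) ⇒ n = 2(δ/d)² = 2 × (4.221 / 0.8779)² = 46.23.
Rounding up, n = 47 per group.

n = 47 per group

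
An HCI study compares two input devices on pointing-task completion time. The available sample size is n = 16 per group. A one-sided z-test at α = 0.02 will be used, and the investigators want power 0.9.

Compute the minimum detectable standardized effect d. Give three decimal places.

d ≈ 1.179

Required noncentrality: δ = z_{0.02} + z_{0.10} = 2.054 + 1.282 = 3.335.
δ = d·√(n/2) ⇒ d = δ/√(n/2) = 3.335/√(16/2) = 1.1792.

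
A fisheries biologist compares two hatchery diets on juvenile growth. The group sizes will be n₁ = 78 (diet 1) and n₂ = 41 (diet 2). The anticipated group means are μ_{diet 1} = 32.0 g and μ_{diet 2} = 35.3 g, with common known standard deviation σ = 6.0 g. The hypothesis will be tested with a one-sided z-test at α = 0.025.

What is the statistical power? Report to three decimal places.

Power ≈ 0.814

Standardized effect: d = |μ_{diet 1} − μ_{diet 2}| / σ = |32.0 − 35.3| / 6.0 = 0.5500
Noncentrality parameter: δ = d / √(1/n₁ + 1/n₂) = 0.5500 / √(1/78 + 1/41) = 2.8512
One-sided α = 0.025 → critical value z_{0.025} = 1.960.
Power = Φ(δ − 1.960) = Φ(0.891) = 0.8136.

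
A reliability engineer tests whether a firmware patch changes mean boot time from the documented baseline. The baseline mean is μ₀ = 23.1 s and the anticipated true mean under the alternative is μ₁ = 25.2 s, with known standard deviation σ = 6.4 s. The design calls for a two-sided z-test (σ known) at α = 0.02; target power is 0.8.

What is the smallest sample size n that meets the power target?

Standardized effect: d = |μ₁ − μ₀| / σ = |25.2 − 23.1| / 6.4 = 0.3281
For power 0.8 need Φ(δ − z_{0.01}) = 0.8, so δ = z_{0.01} + z_{0.20} = 2.326 + 0.842 = 3.168.
(Ignoring the negligible lower-tail rejection probability gives the usual closed-form inversion.)
δ = d·√n ⇒ n = (δ/d)² = (3.168 / 0.3281)² = 93.21.
Rounding up, n = 94.

n = 94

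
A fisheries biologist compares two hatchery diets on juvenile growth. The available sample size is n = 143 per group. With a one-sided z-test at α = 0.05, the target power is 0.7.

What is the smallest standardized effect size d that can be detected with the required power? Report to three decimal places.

Required noncentrality: δ = z_{0.05} + z_{0.30} = 1.645 + 0.524 = 2.169.
δ = d·√(n/2) ⇒ d = δ/√(n/2) = 2.169/√(143/2) = 0.2565.

d ≈ 0.257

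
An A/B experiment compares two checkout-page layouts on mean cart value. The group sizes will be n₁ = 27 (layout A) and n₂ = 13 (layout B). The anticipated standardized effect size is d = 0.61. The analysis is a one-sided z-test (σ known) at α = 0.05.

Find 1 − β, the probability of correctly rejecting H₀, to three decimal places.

Noncentrality parameter: δ = d / √(1/n₁ + 1/n₂) = 0.61 / √(1/27 + 1/13) = 1.8070
One-sided α = 0.05 → critical value z_{0.05} = 1.645.
Power = Φ(δ − 1.645) = Φ(0.162) = 0.5644.

Power ≈ 0.564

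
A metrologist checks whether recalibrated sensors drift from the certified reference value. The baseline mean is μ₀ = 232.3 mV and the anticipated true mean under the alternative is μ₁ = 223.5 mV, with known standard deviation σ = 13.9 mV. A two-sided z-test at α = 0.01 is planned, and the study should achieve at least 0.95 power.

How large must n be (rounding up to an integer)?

n = 45

Standardized effect: d = |μ₁ − μ₀| / σ = |223.5 − 232.3| / 13.9 = 0.6331
For power 0.95 need Φ(δ − z_{0.005}) = 0.95, so δ = z_{0.005} + z_{0.05} = 2.576 + 1.645 = 4.221.
(Ignoring the negligible lower-tail rejection probability gives the usual closed-form inversion.)
δ = d·√n ⇒ n = (δ/d)² = (4.221 / 0.6331)² = 44.45.
Round up to the next whole unit.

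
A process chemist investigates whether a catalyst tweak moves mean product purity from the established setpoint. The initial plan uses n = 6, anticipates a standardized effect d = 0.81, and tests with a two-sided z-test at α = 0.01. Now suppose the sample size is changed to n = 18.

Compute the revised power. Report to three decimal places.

Power ≈ 0.805

With n = 18: δ = d·√n = 0.81 × √18 = 3.4365. Critical value z_{0.005} = 2.576.
Revised power = Φ(δ − 2.576) + Φ(−δ − 2.576) = Φ(0.861) + Φ(-6.012) = 0.8053 + 0.0000 = 0.8053.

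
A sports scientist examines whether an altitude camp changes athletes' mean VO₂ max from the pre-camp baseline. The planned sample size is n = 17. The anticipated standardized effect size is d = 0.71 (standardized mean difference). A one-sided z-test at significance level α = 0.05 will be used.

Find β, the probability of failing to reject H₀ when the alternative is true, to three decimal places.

Noncentrality parameter: λ = d·√n = 0.71 × √17 = 2.9274
One-sided α = 0.05 → critical value z_{0.05} = 1.645.
Power = Φ(λ − 1.645) = Φ(1.283) = 0.9002.
Type II error: β = 1 − power = 1 − 0.9002 = 0.0998.

β ≈ 0.100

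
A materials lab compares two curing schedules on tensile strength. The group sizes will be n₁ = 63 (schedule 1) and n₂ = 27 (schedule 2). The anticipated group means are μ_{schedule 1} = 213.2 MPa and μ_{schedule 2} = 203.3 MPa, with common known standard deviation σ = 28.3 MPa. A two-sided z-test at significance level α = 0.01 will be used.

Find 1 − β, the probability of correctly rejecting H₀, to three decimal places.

Standardized effect: d = |μ_{schedule 1} − μ_{schedule 2}| / σ = |213.2 − 203.3| / 28.3 = 0.3498
Noncentrality parameter: δ = d / √(1/n₁ + 1/n₂) = 0.3498 / √(1/63 + 1/27) = 1.5208
Critical value for a two-sided test at α = 0.01: z_{α/2} = 2.576.
Power = Φ(δ − 2.576) + Φ(−δ − 2.576) = Φ(-1.055) + Φ(-4.097) = 0.1457 + 0.0000 = 0.1457.

Power ≈ 0.146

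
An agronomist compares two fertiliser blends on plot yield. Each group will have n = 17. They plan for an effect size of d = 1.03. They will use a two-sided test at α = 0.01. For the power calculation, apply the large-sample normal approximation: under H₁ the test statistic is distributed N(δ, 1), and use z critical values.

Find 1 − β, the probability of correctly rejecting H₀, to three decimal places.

Power ≈ 0.665

Noncentrality parameter: δ = d·√(n/2) = 1.03 × √(17/2) = 3.0029
Critical value for a two-sided test at α = 0.01: z_{α/2} = 2.576.
Power = Φ(δ − 2.576) + Φ(−δ − 2.576) = Φ(0.427) + Φ(-5.579) = 0.6654 + 0.0000 = 0.6654.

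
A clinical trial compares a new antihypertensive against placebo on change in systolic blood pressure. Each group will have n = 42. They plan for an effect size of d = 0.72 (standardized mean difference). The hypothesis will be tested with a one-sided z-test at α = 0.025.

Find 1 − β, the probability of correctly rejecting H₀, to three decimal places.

Noncentrality parameter: δ = d·√(n/2) = 0.72 × √(42/2) = 3.2995
One-sided α = 0.025 → critical value z_{0.025} = 1.960.
Power = Φ(δ − 1.960) = Φ(1.339) = 0.9098.

Power ≈ 0.910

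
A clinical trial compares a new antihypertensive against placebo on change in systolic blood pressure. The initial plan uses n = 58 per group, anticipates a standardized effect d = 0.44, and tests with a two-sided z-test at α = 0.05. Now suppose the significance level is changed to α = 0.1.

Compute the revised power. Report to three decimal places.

δ = d·√(n/2) = 0.44 × √(58/2) = 2.3695 (unchanged). New critical value: z_{0.05} = 1.645.
Revised power = Φ(δ − 1.645) + Φ(−δ − 1.645) = Φ(0.725) + Φ(-4.014) = 0.7657 + 0.0000 = 0.7657.

Power ≈ 0.766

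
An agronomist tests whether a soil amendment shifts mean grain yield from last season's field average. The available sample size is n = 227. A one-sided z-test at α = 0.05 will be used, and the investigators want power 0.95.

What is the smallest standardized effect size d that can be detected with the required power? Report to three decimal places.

Required noncentrality: δ = z_{0.05} + z_{0.05} = 1.645 + 1.645 = 3.290.
δ = d·√n ⇒ d = δ/√n = 3.290/√227 = 0.2183.

d ≈ 0.218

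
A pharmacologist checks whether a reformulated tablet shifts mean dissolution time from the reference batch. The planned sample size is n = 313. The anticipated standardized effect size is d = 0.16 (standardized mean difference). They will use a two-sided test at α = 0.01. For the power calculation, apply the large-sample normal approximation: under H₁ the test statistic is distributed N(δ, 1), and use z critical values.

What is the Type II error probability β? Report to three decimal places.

β ≈ 0.399

Noncentrality parameter: δ = d·√n = 0.16 × √313 = 2.8307
Two-sided α = 0.01 → critical value z_{0.005} = 2.576.
Power = Φ(δ − 2.576) + Φ(−δ − 2.576) = Φ(0.255) + Φ(-5.407) = 0.6006 + 0.0000 = 0.6006.
Type II error: β = 1 − power = 1 − 0.6006 = 0.3994.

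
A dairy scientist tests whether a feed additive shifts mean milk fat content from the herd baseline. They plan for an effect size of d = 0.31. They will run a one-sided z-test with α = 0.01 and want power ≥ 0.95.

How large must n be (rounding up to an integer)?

n = 165

For power 0.95 need Φ(δ − z_{0.01}) = 0.95, so δ = z_{0.01} + z_{0.05} = 2.326 + 1.645 = 3.971.
δ = d·√n ⇒ n = (δ/d)² = (3.971 / 0.31)² = 164.10.
Round up to the next whole unit.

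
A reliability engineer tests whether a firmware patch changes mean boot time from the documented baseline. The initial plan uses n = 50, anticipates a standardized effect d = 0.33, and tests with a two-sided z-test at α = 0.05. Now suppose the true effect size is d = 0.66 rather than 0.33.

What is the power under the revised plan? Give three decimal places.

With d = 0.66: δ = d·√n = 0.66 × √50 = 4.6669. Critical value z_{0.025} = 1.960.
Revised power = Φ(δ − 1.960) + Φ(−δ − 1.960) = Φ(2.707) + Φ(-6.627) = 0.9966 + 0.0000 = 0.9966.

Power ≈ 0.997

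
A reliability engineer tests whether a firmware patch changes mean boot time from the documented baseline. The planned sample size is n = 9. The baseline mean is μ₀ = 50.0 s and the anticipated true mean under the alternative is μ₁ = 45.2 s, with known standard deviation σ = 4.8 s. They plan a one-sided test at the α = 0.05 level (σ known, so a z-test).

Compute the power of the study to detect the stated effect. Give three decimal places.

Standardized effect: d = |μ₁ − μ₀| / σ = |45.2 − 50.0| / 4.8 = 1.0000
Noncentrality parameter: δ = d·√n = 1.0000 × √9 = 3.0000
Critical value for a one-sided test at α = 0.05: z_α = 1.645.
Power = P(Z > 1.645 − δ) = Φ(1.355) = 0.9123.

Power ≈ 0.912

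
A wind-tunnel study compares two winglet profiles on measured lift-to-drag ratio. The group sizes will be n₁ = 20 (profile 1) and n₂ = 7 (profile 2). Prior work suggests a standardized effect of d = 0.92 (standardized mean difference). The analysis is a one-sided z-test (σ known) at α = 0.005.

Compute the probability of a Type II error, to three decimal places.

β ≈ 0.685

Noncentrality parameter: δ = d / √(1/n₁ + 1/n₂) = 0.92 / √(1/20 + 1/7) = 2.0949
One-sided α = 0.005 → critical value z_{0.005} = 2.576.
Power = Φ(δ − 2.576) = Φ(-0.481) = 0.3153.
Type II error: β = 1 − power = 1 − 0.3153 = 0.6847.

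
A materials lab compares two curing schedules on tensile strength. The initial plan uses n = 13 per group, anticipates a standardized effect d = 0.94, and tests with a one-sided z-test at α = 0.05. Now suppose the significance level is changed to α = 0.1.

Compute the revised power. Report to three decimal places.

Power ≈ 0.868

δ = d·√(n/2) = 0.94 × √(13/2) = 2.3965 (unchanged). New critical value: z_{0.1} = 1.282.
Revised power = P(Z > 1.282 − δ) = Φ(1.115) = 0.8676.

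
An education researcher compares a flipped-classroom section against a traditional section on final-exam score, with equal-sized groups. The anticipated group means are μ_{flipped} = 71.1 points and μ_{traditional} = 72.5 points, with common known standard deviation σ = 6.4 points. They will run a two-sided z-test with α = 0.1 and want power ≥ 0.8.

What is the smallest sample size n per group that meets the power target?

n = 259 per group

Standardized effect: d = |μ_{flipped} − μ_{traditional}| / σ = |71.1 − 72.5| / 6.4 = 0.2187
For power 0.8 need Φ(δ − z_{0.05}) = 0.8, so δ = z_{0.05} + z_{0.20} = 1.645 + 0.842 = 2.486.
(Ignoring the negligible lower-tail rejection probability gives the usual closed-form inversion.)
δ = d·√(n/2) ⇒ n = 2(δ/d)² = 2 × (2.486 / 0.2187)² = 258.41.
Rounding up, n = 259 per group.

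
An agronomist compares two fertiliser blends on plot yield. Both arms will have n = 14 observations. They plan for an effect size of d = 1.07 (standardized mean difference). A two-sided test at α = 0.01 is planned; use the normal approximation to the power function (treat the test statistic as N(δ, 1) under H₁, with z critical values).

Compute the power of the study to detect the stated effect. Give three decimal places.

Power ≈ 0.601

Noncentrality parameter: δ = d·√(n/2) = 1.07 × √(14/2) = 2.8310
Critical value for a two-sided test at α = 0.01: z_{α/2} = 2.576.
Power = Φ(δ − 2.576) + Φ(−δ − 2.576) = Φ(0.255) + Φ(-5.407) = 0.6007 + 0.0000 = 0.6007.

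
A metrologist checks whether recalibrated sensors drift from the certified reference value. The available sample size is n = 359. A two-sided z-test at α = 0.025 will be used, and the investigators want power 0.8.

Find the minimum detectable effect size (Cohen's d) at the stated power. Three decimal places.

Need Φ(δ − 2.241) = 0.8, so δ = 2.241 + 0.842 = 3.083.
(Lower-tail contribution to power is negligible for δ > 0.)
δ = d·√n ⇒ d = δ/√n = 3.083/√359 = 0.1627.

d ≈ 0.163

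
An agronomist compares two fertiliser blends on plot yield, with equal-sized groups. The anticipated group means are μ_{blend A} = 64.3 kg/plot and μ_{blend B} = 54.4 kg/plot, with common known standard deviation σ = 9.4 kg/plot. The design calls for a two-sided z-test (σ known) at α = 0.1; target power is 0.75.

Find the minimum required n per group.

Standardized effect: d = |μ_{blend A} − μ_{blend B}| / σ = |64.3 − 54.4| / 9.4 = 1.0532
For power 0.75 need Φ(δ − z_{0.05}) = 0.75, so δ = z_{0.05} + z_{0.25} = 1.645 + 0.674 = 2.319.
(The Φ(−δ − z_{α/2}) term is vanishingly small for δ > 0 and is dropped in the standard sample-size formula.)
δ = d·√(n/2) ⇒ n = 2(δ/d)² = 2 × (2.319 / 1.0532)² = 9.70.
Rounding up, n = 10 per group.

n = 10 per group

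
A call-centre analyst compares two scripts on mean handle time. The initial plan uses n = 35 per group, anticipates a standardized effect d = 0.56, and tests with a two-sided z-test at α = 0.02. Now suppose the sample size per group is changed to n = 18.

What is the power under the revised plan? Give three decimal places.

Power ≈ 0.259

With n = 18 per group: δ = d·√(n/2) = 0.56 × √(18/2) = 1.6800. Critical value z_{0.01} = 2.326.
Revised power = Φ(δ − 2.326) + Φ(−δ − 2.326) = Φ(-0.646) + Φ(-4.006) = 0.2590 + 0.0000 = 0.2591.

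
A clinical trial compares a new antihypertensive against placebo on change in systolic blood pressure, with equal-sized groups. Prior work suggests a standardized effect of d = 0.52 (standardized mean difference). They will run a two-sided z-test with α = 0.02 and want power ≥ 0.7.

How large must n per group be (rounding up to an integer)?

n = 61 per group

For power 0.7 need Φ(δ − z_{0.01}) = 0.7, so δ = z_{0.01} + z_{0.30} = 2.326 + 0.524 = 2.851.
(The Φ(−δ − z_{α/2}) term is vanishingly small for δ > 0 and is dropped in the standard sample-size formula.)
δ = d·√(n/2) ⇒ n = 2(δ/d)² = 2 × (2.851 / 0.52)² = 60.11.
Rounding up, n = 61 per group.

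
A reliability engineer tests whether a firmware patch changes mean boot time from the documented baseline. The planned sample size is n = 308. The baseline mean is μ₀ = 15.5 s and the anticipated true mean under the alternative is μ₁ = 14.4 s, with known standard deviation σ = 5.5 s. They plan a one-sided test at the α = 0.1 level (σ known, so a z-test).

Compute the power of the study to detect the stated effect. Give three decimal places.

Standardized effect: d = |μ₁ − μ₀| / σ = |14.4 − 15.5| / 5.5 = 0.2000
Noncentrality parameter: δ = d·√n = 0.2000 × √308 = 3.5100
Critical value for a one-sided test at α = 0.1: z_α = 1.282.
Power = Φ(δ − 1.282) = Φ(2.228) = 0.9871.

Power ≈ 0.987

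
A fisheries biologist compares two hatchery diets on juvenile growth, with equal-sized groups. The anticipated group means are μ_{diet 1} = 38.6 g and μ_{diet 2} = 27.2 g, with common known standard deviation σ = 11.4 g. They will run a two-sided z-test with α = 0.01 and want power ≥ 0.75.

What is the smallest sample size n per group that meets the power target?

Standardized effect: d = |μ_{diet 1} − μ_{diet 2}| / σ = |38.6 − 27.2| / 11.4 = 1.0000
Set Φ(δ − 2.576) = 0.75; then δ − 2.576 = Φ⁻¹(0.75) = 0.674, giving δ = 3.250.
(Ignoring the negligible lower-tail rejection probability gives the usual closed-form inversion.)
δ = d·√(n/2) ⇒ n = 2(δ/d)² = 2 × (3.250 / 1.0000)² = 21.13.
Rounding up, n = 22 per group.

n = 22 per group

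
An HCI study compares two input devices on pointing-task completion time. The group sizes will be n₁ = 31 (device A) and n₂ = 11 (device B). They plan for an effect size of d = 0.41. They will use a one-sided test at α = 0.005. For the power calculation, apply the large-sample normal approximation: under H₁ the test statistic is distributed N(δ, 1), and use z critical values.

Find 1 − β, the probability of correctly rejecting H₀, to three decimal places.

Noncentrality parameter: δ = d / √(1/n₁ + 1/n₂) = 0.41 / √(1/31 + 1/11) = 1.1683
Critical value for a one-sided test at α = 0.005: z_α = 2.576.
Power = Φ(δ − 2.576) = Φ(-1.408) = 0.0796.

Power ≈ 0.080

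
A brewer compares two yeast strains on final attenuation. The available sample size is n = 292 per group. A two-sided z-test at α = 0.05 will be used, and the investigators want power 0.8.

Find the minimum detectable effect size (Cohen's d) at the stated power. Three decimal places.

Required noncentrality: δ = z_{0.025} + z_{0.20} = 1.960 + 0.842 = 2.802.
(Lower-tail contribution to power is negligible for δ > 0.)
δ = d·√(n/2) ⇒ d = δ/√(n/2) = 2.802/√(292/2) = 0.2319.

d ≈ 0.232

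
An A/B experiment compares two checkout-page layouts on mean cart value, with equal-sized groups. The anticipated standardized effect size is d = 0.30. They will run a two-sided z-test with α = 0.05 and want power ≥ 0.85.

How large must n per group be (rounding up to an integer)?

n = 200 per group

Set Φ(δ − 1.960) = 0.85; then δ − 1.960 = Φ⁻¹(0.85) = 1.036, giving δ = 2.996.
(For δ > 0 the lower-tail rejection region contributes negligibly to power, so the one-term inversion is standard.)
δ = d·√(n/2) ⇒ n = 2(δ/d)² = 2 × (2.996 / 0.30)² = 199.52.
Rounding up, n = 200 per group.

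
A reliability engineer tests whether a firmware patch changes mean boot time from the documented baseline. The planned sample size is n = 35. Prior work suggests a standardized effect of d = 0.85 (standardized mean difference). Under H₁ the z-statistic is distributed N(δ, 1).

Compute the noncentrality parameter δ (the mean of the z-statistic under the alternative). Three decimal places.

δ ≈ 5.029

δ = d·√n = 0.85 × √35 = 5.0287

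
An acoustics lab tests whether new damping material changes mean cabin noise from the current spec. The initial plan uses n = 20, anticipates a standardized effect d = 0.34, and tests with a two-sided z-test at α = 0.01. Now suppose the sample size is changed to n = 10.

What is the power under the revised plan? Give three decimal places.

Power ≈ 0.067

With n = 10: δ = d·√n = 0.34 × √10 = 1.0752. Critical value z_{0.005} = 2.576.
Revised power = Φ(δ − 2.576) + Φ(−δ − 2.576) = Φ(-1.501) + Φ(-3.651) = 0.0667 + 0.0001 = 0.0669.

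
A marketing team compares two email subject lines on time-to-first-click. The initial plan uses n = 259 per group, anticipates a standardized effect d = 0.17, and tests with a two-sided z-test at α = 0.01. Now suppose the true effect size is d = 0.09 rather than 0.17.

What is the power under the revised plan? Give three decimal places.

Power ≈ 0.061

With d = 0.09: δ = d·√(n/2) = 0.09 × √(259/2) = 1.0242. Critical value z_{0.005} = 2.576.
Revised power = Φ(δ − 2.576) + Φ(−δ − 2.576) = Φ(-1.552) + Φ(-3.600) = 0.0604 + 0.0002 = 0.0605.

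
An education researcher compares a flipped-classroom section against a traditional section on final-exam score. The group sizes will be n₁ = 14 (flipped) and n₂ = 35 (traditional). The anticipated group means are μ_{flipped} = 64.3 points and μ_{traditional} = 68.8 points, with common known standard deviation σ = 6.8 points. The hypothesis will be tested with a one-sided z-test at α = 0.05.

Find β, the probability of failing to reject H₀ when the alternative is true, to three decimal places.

Standardized effect: d = |μ_{flipped} − μ_{traditional}| / σ = |64.3 − 68.8| / 6.8 = 0.6618
Noncentrality parameter: λ = d / √(1/n₁ + 1/n₂) = 0.6618 / √(1/14 + 1/35) = 2.0927
Critical value for a one-sided test at α = 0.05: z_α = 1.645.
Power = P(Z > 1.645 − λ) = Φ(0.448) = 0.6729.
Type II error: β = 1 − power = 1 − 0.6729 = 0.3271.

β ≈ 0.327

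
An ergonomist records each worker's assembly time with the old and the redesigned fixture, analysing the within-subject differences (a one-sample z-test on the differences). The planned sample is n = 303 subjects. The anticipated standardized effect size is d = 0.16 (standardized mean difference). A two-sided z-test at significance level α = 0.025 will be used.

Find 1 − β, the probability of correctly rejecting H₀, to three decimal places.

Power ≈ 0.707

Noncentrality parameter: δ = d·√n = 0.16 × √303 = 2.7851
Two-sided α = 0.025 → critical value z_{0.0125} = 2.241.
Power = Φ(δ − 2.241) + Φ(−δ − 2.241) = Φ(0.544) + Φ(-5.027) = 0.7067 + 0.0000 = 0.7067.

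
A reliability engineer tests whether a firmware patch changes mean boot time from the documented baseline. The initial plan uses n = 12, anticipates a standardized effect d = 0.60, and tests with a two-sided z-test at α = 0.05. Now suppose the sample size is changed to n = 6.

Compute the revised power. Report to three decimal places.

With n = 6: δ = d·√n = 0.60 × √6 = 1.4697. Critical value z_{0.025} = 1.960.
Revised power = Φ(δ − 1.960) + Φ(−δ − 1.960) = Φ(-0.490) + Φ(-3.430) = 0.3120 + 0.0003 = 0.3123.

Power ≈ 0.312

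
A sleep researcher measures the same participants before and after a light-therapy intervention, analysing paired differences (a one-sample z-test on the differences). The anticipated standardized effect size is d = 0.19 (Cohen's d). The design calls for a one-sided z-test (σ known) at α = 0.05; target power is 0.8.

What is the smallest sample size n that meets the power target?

n = 172

Set Φ(δ − 1.645) = 0.8; then δ − 1.645 = Φ⁻¹(0.8) = 0.842, giving δ = 2.486.
δ = d·√n ⇒ n = (δ/d)² = (2.486 / 0.19)² = 171.26.
Rounding up, n = 172.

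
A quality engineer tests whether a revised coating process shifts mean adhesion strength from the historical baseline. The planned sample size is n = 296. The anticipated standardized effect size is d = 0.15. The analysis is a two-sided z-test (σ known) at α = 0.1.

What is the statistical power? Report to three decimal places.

Power ≈ 0.825

Noncentrality parameter: δ = d·√n = 0.15 × √296 = 2.5807
Two-sided α = 0.1 → critical value z_{0.05} = 1.645.
Power = Φ(δ − 1.645) + Φ(−δ − 1.645) = Φ(0.936) + Φ(-4.226) = 0.8253 + 0.0000 = 0.8253.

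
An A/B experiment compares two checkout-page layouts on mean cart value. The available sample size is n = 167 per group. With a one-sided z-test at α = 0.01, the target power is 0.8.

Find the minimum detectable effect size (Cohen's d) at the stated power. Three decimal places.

d ≈ 0.347

Need Φ(δ − 2.326) = 0.8, so δ = 2.326 + 0.842 = 3.168.
δ = d·√(n/2) ⇒ d = δ/√(n/2) = 3.168/√(167/2) = 0.3467.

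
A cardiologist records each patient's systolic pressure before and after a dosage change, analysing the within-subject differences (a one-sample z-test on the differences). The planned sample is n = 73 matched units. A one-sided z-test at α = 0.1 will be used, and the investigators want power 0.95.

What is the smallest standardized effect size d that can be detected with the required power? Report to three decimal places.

d ≈ 0.343

Need Φ(δ − 1.282) = 0.95, so δ = 1.282 + 1.645 = 2.926.
δ = d·√n ⇒ d = δ/√n = 2.926/√73 = 0.3425.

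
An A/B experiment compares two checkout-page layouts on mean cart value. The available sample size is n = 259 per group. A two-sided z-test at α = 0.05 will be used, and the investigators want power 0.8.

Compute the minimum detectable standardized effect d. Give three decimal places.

d ≈ 0.246

Need Φ(δ − 1.960) = 0.8, so δ = 1.960 + 0.842 = 2.802.
(Lower-tail contribution to power is negligible for δ > 0.)
δ = d·√(n/2) ⇒ d = δ/√(n/2) = 2.802/√(259/2) = 0.2462.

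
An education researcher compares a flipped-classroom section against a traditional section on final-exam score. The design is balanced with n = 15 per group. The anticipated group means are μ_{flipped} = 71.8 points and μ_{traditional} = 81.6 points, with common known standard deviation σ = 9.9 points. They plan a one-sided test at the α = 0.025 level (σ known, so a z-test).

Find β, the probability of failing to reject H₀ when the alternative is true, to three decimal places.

Standardized effect: d = |μ_{flipped} − μ_{traditional}| / σ = |71.8 − 81.6| / 9.9 = 0.9899
Noncentrality parameter: δ = d·√(n/2) = 0.9899 × √(15/2) = 2.7110
One-sided α = 0.025 → critical value z_{0.025} = 1.960.
Power = P(Z > 1.960 − δ) = Φ(0.751) = 0.7737.
Type II error: β = 1 − power = 1 − 0.7737 = 0.2263.

β ≈ 0.226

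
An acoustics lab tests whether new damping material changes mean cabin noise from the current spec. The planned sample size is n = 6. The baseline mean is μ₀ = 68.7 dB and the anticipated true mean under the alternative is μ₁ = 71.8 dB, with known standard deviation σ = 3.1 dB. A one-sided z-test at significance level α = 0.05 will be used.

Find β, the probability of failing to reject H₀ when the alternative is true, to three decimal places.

Standardized effect: d = |μ₁ − μ₀| / σ = |71.8 − 68.7| / 3.1 = 1.0000
Noncentrality parameter: δ = d·√n = 1.0000 × √6 = 2.4495
One-sided α = 0.05 → critical value z_{0.05} = 1.645.
Power = P(Z > 1.645 − δ) = Φ(0.805) = 0.7895.
Type II error: β = 1 − power = 1 − 0.7895 = 0.2105.

β ≈ 0.211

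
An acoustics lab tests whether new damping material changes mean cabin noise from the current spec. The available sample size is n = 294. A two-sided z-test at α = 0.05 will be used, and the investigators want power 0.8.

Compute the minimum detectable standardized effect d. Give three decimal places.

Need Φ(δ − 1.960) = 0.8, so δ = 1.960 + 0.842 = 2.802.
(The second rejection-region term Φ(−δ − z_{α/2}) is negligible and dropped.)
δ = d·√n ⇒ d = δ/√n = 2.802/√294 = 0.1634.

d ≈ 0.163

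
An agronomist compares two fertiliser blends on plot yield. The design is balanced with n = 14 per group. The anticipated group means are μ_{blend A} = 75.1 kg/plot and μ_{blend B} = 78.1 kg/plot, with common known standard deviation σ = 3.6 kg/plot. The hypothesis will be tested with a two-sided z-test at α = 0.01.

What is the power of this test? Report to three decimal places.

Power ≈ 0.355

Standardized effect: d = |μ_{blend A} − μ_{blend B}| / σ = |75.1 − 78.1| / 3.6 = 0.8333
Noncentrality parameter: δ = d·√(n/2) = 0.8333 × √(14/2) = 2.2048
Two-sided α = 0.01 → critical value z_{0.005} = 2.576.
Power = Φ(δ − 2.576) + Φ(−δ − 2.576) = Φ(-0.371) + Φ(-4.781) = 0.3553 + 0.0000 = 0.3553.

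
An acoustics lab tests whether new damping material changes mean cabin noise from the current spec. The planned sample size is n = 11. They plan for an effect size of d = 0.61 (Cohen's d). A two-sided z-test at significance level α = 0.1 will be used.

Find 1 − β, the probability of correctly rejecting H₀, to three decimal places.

Power ≈ 0.648

Noncentrality parameter: δ = d·√n = 0.61 × √11 = 2.0231
Critical value for a two-sided test at α = 0.1: z_{α/2} = 1.645.
Power = Φ(δ − 1.645) + Φ(−δ − 1.645) = Φ(0.378) + Φ(-3.668) = 0.6474 + 0.0001 = 0.6475.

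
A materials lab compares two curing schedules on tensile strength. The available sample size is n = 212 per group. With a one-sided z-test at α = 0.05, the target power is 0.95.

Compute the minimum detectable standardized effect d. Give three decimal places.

d ≈ 0.320

Required noncentrality: δ = z_{0.05} + z_{0.05} = 1.645 + 1.645 = 3.290.
δ = d·√(n/2) ⇒ d = δ/√(n/2) = 3.290/√(212/2) = 0.3195.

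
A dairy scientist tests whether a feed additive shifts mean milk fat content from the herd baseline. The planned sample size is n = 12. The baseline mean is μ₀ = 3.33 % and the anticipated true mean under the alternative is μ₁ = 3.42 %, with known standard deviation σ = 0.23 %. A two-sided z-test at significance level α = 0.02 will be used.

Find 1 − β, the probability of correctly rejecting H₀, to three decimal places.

Power ≈ 0.166

Standardized effect: d = |μ₁ − μ₀| / σ = |3.42 − 3.33| / 0.23 = 0.3913
Noncentrality parameter: λ = d·√n = 0.3913 × √12 = 1.3555
Critical value for a two-sided test at α = 0.02: z_{α/2} = 2.326.
Power = Φ(λ − 2.326) + Φ(−λ − 2.326) = Φ(-0.971) + Φ(-3.682) = 0.1658 + 0.0001 = 0.1659.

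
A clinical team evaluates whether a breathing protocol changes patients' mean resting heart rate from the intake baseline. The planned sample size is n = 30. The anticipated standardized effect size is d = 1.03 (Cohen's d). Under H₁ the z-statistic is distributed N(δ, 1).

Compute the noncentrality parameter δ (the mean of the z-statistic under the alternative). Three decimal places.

δ = d·√n = 1.03 × √30 = 5.6415

δ ≈ 5.642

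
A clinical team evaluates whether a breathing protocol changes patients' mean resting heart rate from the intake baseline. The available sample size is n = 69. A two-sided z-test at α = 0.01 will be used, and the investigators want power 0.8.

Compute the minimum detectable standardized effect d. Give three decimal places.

Need Φ(δ − 2.576) = 0.8, so δ = 2.576 + 0.842 = 3.417.
(The second rejection-region term Φ(−δ − z_{α/2}) is negligible and dropped.)
δ = d·√n ⇒ d = δ/√n = 3.417/√69 = 0.4114.

d ≈ 0.411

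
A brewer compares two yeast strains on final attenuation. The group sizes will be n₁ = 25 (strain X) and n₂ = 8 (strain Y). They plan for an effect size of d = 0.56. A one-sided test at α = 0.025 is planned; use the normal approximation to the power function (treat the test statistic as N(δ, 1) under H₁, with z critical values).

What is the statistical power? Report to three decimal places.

Noncentrality parameter: δ = d / √(1/n₁ + 1/n₂) = 0.56 / √(1/25 + 1/8) = 1.3786
Critical value for a one-sided test at α = 0.025: z_α = 1.960.
Power = Φ(δ − 1.960) = Φ(-0.581) = 0.2805.

Power ≈ 0.281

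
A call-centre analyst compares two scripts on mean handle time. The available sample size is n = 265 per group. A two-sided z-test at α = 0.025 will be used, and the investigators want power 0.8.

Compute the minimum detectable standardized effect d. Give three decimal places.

Need Φ(δ − 2.241) = 0.8, so δ = 2.241 + 0.842 = 3.083.
(Lower-tail contribution to power is negligible for δ > 0.)
δ = d·√(n/2) ⇒ d = δ/√(n/2) = 3.083/√(265/2) = 0.2678.

d ≈ 0.268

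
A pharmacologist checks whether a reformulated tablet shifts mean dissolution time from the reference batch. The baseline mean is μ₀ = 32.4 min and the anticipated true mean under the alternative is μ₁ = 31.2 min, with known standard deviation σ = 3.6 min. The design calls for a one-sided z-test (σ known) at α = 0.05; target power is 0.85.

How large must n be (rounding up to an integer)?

Standardized effect: d = |μ₁ − μ₀| / σ = |31.2 − 32.4| / 3.6 = 0.3333
Set Φ(δ − 1.645) = 0.85; then δ − 1.645 = Φ⁻¹(0.85) = 1.036, giving δ = 2.681.
δ = d·√n ⇒ n = (δ/d)² = (2.681 / 0.3333)² = 64.70.
Round up to the next whole unit.

n = 65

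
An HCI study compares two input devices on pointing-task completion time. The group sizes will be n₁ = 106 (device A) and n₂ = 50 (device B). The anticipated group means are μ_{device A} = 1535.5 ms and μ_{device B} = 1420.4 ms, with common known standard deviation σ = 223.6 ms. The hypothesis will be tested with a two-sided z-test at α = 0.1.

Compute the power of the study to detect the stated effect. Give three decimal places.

Standardized effect: d = |μ_{device A} − μ_{device B}| / σ = |1535.5 − 1420.4| / 223.6 = 0.5148
Noncentrality parameter: δ = d / √(1/n₁ + 1/n₂) = 0.5148 / √(1/106 + 1/50) = 3.0004
Two-sided α = 0.1 → critical value z_{0.05} = 1.645.
Power = Φ(δ − 1.645) + Φ(−δ − 1.645) = Φ(1.356) + Φ(-4.645) = 0.9124 + 0.0000 = 0.9124.

Power ≈ 0.912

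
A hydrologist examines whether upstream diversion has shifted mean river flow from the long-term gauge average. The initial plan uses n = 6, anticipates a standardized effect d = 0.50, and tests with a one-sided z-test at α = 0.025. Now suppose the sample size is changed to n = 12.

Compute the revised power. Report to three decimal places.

Power ≈ 0.410

With n = 12: δ = d·√n = 0.50 × √12 = 1.7321. Critical value z_{0.025} = 1.960.
Revised power = P(Z > 1.960 − δ) = Φ(-0.228) = 0.4099.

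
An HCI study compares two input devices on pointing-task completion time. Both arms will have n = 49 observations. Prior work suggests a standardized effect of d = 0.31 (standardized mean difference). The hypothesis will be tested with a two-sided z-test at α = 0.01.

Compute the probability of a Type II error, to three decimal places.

β ≈ 0.851

Noncentrality parameter: δ = d·√(n/2) = 0.31 × √(49/2) = 1.5344
Two-sided α = 0.01 → critical value z_{0.005} = 2.576.
Power = Φ(δ − 2.576) + Φ(−δ − 2.576) = Φ(-1.041) + Φ(-4.110) = 0.1488 + 0.0000 = 0.1489.
Type II error: β = 1 − power = 1 − 0.1489 = 0.8511.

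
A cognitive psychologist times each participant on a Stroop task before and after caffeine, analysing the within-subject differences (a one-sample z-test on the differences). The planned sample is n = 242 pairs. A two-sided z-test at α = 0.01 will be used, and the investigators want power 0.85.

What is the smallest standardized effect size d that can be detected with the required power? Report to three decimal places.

Need Φ(δ − 2.576) = 0.85, so δ = 2.576 + 1.036 = 3.612.
(The second rejection-region term Φ(−δ − z_{α/2}) is negligible and dropped.)
δ = d·√n ⇒ d = δ/√n = 3.612/√242 = 0.2322.

d ≈ 0.232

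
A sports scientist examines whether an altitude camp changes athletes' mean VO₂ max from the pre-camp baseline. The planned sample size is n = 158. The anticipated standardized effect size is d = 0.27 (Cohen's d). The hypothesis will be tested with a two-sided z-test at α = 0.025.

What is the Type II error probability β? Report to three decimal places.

Noncentrality parameter: λ = d·√n = 0.27 × √158 = 3.3938
Two-sided α = 0.025 → critical value z_{0.0125} = 2.241.
Power = Φ(λ − 2.241) + Φ(−λ − 2.241) = Φ(1.152) + Φ(-5.635) = 0.8754 + 0.0000 = 0.8754.
Type II error: β = 1 − power = 1 − 0.8754 = 0.1246.

β ≈ 0.125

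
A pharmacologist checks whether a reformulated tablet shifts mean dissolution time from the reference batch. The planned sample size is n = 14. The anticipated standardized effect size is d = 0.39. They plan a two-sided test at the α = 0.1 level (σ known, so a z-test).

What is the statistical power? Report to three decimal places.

Power ≈ 0.427

Noncentrality parameter: δ = d·√n = 0.39 × √14 = 1.4592
Two-sided α = 0.1 → critical value z_{0.05} = 1.645.
Power = Φ(δ − 1.645) + Φ(−δ − 1.645) = Φ(-0.186) + Φ(-3.104) = 0.4264 + 0.0010 = 0.4273.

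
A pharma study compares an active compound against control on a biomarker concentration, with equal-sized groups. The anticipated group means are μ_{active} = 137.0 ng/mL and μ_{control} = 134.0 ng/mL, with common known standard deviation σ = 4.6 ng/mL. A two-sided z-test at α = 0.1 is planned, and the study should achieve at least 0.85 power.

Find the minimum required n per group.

Standardized effect: d = |μ_{active} − μ_{control}| / σ = |137.0 − 134.0| / 4.6 = 0.6522
Set Φ(δ − 1.645) = 0.85; then δ − 1.645 = Φ⁻¹(0.85) = 1.036, giving δ = 2.681.
(Ignoring the negligible lower-tail rejection probability gives the usual closed-form inversion.)
δ = d·√(n/2) ⇒ n = 2(δ/d)² = 2 × (2.681 / 0.6522)² = 33.81.
Round up to the next whole unit.

n = 34 per group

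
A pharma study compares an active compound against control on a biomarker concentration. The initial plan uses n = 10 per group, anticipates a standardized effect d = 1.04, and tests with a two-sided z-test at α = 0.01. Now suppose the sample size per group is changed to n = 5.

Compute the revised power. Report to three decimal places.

Power ≈ 0.176

With n = 5 per group: δ = d·√(n/2) = 1.04 × √(5/2) = 1.6444. Critical value z_{0.005} = 2.576.
Revised power = Φ(δ − 2.576) + Φ(−δ − 2.576) = Φ(-0.931) + Φ(-4.220) = 0.1758 + 0.0000 = 0.1758.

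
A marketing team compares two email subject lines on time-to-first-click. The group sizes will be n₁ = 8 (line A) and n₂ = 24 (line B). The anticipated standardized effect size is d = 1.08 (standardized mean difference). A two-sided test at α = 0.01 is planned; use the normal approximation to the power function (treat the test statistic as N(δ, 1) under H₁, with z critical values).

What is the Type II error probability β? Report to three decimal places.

Noncentrality parameter: δ = d / √(1/n₁ + 1/n₂) = 1.08 / √(1/8 + 1/24) = 2.6454
Critical value for a two-sided test at α = 0.01: z_{α/2} = 2.576.
Power = Φ(δ − 2.576) + Φ(−δ − 2.576) = Φ(0.070) + Φ(-5.221) = 0.5278 + 0.0000 = 0.5278.
Type II error: β = 1 − power = 1 − 0.5278 = 0.4722.

β ≈ 0.472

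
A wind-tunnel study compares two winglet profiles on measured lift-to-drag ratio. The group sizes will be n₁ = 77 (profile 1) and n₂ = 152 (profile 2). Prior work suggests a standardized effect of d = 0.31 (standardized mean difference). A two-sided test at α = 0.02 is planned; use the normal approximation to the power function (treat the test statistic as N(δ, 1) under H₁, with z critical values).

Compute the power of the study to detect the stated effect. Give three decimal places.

Noncentrality parameter: δ = d / √(1/n₁ + 1/n₂) = 0.31 / √(1/77 + 1/152) = 2.2162
Two-sided α = 0.02 → critical value z_{0.01} = 2.326.
Power = Φ(δ − 2.326) + Φ(−δ − 2.326) = Φ(-0.110) + Φ(-4.543) = 0.4562 + 0.0000 = 0.4562.

Power ≈ 0.456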